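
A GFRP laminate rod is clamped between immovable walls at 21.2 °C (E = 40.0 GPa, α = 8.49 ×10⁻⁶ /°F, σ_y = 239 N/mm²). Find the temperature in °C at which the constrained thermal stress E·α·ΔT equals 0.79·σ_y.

α = 8.49×10⁻⁶/°F × 9/5 = 15.3×10⁻⁶/K.
σ_y = 239 N/mm² = 239.0 MPa.
E·α·ΔT = 188.8 MPa ⇒ ΔT = 188.8 / (40.00×10³ × 15.3×10⁻⁶) = 308.9 K.
T = 21.2 + 308.9 = 330.1 °C.

330 °C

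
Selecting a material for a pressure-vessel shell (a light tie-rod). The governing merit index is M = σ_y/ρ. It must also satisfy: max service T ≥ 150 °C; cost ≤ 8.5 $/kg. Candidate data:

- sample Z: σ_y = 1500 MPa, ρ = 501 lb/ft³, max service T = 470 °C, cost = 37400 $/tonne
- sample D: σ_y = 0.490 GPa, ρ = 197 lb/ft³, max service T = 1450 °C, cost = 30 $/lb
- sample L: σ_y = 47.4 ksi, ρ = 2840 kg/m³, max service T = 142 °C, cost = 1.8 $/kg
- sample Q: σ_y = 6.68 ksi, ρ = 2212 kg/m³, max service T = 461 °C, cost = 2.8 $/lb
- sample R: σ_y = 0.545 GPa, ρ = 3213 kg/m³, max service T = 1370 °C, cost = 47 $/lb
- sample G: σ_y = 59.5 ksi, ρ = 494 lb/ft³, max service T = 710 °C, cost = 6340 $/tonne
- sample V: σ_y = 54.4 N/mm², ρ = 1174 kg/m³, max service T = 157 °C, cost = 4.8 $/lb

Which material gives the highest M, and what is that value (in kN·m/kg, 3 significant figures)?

Screen on constraints: max service T ≥ 150 °C; cost ≤ 8.5 $/kg. Survivors: sample Q, sample G.
In SI units:
  sample Q: σ_y = 46.06 MPa, ρ = 2212 kg/m³
  sample G: σ_y = 410.2 MPa, ρ = 7913 kg/m³
  sample G: M = 51.8 kN·m/kg
  sample Q: M = 20.8 kN·m/kg
Highest index: sample G.

sample G, M = 51.8 kN·m/kg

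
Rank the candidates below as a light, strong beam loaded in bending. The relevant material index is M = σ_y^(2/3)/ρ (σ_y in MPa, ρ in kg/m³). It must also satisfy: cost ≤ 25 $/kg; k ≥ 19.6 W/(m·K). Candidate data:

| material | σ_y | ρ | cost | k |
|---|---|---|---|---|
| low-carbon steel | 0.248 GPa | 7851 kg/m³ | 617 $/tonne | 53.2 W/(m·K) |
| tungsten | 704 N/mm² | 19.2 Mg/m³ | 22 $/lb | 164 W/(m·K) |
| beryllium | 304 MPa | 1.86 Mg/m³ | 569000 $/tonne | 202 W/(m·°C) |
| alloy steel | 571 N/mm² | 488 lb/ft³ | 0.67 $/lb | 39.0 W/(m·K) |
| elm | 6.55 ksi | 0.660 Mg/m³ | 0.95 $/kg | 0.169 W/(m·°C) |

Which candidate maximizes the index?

Screen on constraints: cost ≤ 25 $/kg; k ≥ 19.6 W/(m·K). Survivors: low-carbon steel, alloy steel.
Putting every candidate on a common basis:
  low-carbon steel: σ_y = 248.0 MPa, ρ = 7851 kg/m³
  alloy steel: σ_y = 571.0 MPa, ρ = 7817 kg/m³
  alloy steel: M = 8.80×10⁻³
  low-carbon steel: M = 5.03×10⁻³
Highest index: alloy steel.

alloy steel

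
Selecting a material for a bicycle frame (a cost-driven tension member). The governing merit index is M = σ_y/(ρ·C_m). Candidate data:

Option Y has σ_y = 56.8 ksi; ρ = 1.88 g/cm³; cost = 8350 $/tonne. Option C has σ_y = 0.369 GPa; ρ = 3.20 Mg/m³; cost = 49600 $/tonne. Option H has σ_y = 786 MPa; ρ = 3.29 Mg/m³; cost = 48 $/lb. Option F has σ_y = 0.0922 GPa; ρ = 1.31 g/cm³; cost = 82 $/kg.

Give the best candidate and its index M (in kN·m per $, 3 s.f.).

option Y, M = 24.9 kN·m per $

Convert each candidate to consistent units, then evaluate M:
  option Y: σ_y = 391.6 MPa, ρ = 1880 kg/m³, cost = 8.350 $/kg
  option C: σ_y = 369.0 MPa, ρ = 3200 kg/m³, cost = 49.60 $/kg
  option H: σ_y = 786.0 MPa, ρ = 3290 kg/m³, cost = 105.8 $/kg
  option F: σ_y = 92.20 MPa, ρ = 1310 kg/m³, cost = 82.00 $/kg
  option Y: M = 24.9 kN·m per $
  option C: M = 2.32 kN·m per $
  option H: M = 2.26 kN·m per $
  option F: M = 0.858 kN·m per $
Highest index: option Y.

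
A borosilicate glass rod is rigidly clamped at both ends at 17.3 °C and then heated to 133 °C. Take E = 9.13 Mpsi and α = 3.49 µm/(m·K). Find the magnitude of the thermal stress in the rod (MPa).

25.4 MPa

E = 9.13 Mpsi = 62.95 GPa.
ΔT = 115.7 K. Constrained thermal stress σ = E·α·ΔT = 62.95×10³ MPa × 3.49×10⁻⁶ × 115.7 = 25.4 MPa (compressive).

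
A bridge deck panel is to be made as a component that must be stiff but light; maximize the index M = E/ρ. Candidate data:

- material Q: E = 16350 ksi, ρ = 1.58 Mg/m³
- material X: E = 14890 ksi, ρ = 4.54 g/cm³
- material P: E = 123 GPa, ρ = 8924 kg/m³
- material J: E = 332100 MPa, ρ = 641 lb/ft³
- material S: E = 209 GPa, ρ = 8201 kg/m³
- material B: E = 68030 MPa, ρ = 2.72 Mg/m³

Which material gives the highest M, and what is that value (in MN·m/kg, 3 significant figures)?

material Q, M = 71.3 MN·m/kg

Normalizing units and computing the index:
  material Q: E = 112.7 GPa, ρ = 1580 kg/m³
  material X: E = 102.7 GPa, ρ = 4540 kg/m³
  material P: E = 123.0 GPa, ρ = 8924 kg/m³
  material J: E = 332.1 GPa, ρ = 10270 kg/m³
  material S: E = 209.0 GPa, ρ = 8201 kg/m³
  material B: E = 68.03 GPa, ρ = 2720 kg/m³
  material Q: M = 71.3 MN·m/kg
  material J: M = 32.3 MN·m/kg
  material S: M = 25.5 MN·m/kg
  material B: M = 25.0 MN·m/kg
  material X: M = 22.6 MN·m/kg
  material P: M = 13.8 MN·m/kg
Highest index: material Q.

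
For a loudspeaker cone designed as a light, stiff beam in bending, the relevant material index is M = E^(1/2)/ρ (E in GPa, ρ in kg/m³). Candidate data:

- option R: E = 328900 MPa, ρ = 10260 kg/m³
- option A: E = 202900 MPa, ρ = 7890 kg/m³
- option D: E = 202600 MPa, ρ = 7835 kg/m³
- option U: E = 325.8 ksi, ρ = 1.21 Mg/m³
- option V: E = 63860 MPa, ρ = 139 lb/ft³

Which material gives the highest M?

In SI units:
  option R: E = 328.9 GPa, ρ = 10260 kg/m³
  option A: E = 202.9 GPa, ρ = 7890 kg/m³
  option D: E = 202.6 GPa, ρ = 7835 kg/m³
  option U: E = 2.246 GPa, ρ = 1210 kg/m³
  option V: E = 63.86 GPa, ρ = 2227 kg/m³
  option V: M = 3.59×10⁻³
  option D: M = 1.82×10⁻³
  option A: M = 1.81×10⁻³
  option R: M = 1.77×10⁻³
  option U: M = 1.24×10⁻³
Option V ranks first.

option V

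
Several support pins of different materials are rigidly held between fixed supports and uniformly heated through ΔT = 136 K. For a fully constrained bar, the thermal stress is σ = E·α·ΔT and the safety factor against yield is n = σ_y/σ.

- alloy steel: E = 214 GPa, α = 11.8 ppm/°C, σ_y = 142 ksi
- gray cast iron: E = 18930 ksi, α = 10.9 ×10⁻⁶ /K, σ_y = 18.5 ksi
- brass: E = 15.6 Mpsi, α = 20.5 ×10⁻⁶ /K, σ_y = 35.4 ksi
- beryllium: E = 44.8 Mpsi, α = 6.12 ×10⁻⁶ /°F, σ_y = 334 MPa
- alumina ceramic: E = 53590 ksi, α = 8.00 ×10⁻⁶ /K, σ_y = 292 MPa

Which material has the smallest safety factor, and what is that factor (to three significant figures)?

With everything in SI (GPa, ×10⁻⁶/K, MPa):
  alloy steel: E = 214.0, α = 11.8, σ_y = 979.1 → σ = 343 MPa, n = 2.85
  gray cast iron: E = 130.5, α = 10.9, σ_y = 127.6 → σ = 193 MPa, n = 0.659
  brass: E = 107.6, α = 20.5, σ_y = 244.1 → σ = 300 MPa, n = 0.814
  beryllium: E = 308.9, α = 11.0, σ_y = 334.0 → σ = 463 MPa, n = 0.722
  alumina ceramic: E = 369.5, α = 8.00, σ_y = 292.0 → σ = 402 MPa, n = 0.726
Gray cast iron has the lowest safety factor, n = 0.659.

gray cast iron, n = 0.659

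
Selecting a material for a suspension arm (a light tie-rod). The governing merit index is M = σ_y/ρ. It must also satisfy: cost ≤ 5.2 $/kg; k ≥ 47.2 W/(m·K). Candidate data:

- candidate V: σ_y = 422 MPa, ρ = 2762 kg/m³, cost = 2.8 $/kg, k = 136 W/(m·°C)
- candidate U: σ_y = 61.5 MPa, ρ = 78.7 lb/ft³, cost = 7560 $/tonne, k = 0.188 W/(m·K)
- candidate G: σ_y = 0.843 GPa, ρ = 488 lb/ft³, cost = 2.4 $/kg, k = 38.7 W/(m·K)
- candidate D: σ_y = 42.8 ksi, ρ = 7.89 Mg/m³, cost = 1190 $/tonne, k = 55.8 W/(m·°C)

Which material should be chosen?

candidate V

Screen on constraints: cost ≤ 5.2 $/kg; k ≥ 47.2 W/(m·K). Survivors: candidate V, candidate D.
After converting to SI:
  candidate V: σ_y = 422.0 MPa, ρ = 2762 kg/m³
  candidate D: σ_y = 295.1 MPa, ρ = 7890 kg/m³
  candidate V: M = 153 kN·m/kg
  candidate D: M = 37.4 kN·m/kg
Candidate V ranks first.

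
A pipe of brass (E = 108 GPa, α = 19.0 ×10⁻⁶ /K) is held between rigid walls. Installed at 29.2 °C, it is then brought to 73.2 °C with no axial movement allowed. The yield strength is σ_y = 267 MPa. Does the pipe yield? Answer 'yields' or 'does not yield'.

does not yield

ΔT = 44.00 K. Constrained thermal stress σ = E·α·ΔT = 108.0×10³ MPa × 19.0×10⁻⁶ × 44.00 = 90.3 MPa (compressive).
Compare to σ_y = 267 MPa: σ < σ_y, so it does not yield.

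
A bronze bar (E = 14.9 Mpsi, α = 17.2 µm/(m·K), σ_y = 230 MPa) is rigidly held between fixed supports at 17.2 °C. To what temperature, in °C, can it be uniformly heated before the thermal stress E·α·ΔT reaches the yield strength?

E = 14.9 Mpsi = 102.7 GPa.
E·α·ΔT = 230.0 MPa ⇒ ΔT = 230.0 / (102.7×10³ × 17.2×10⁻⁶) = 130.2 K.
T = 17.2 + 130.2 = 147.4 °C.

147 °C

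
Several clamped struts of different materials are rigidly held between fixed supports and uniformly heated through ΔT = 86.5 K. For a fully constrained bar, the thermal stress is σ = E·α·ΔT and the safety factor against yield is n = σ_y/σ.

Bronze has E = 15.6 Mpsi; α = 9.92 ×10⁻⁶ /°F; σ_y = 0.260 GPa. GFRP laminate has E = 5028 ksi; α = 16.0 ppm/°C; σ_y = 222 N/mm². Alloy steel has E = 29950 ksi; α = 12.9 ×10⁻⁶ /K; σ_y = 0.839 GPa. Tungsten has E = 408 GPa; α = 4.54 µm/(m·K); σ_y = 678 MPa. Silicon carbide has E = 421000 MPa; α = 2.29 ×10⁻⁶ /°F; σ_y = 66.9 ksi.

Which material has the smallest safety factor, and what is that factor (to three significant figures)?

bronze, n = 1.57

Converting E to GPa, α to ×10⁻⁶/K, σ_y to MPa, then σ and n for each:
  bronze: E = 107.6, α = 17.9, σ_y = 260.0 → σ = 166 MPa, n = 1.57
  GFRP laminate: E = 34.67, α = 16.0, σ_y = 222.0 → σ = 48.0 MPa, n = 4.63
  alloy steel: E = 206.5, α = 12.9, σ_y = 839.0 → σ = 230 MPa, n = 3.64
  tungsten: E = 408.0, α = 4.54, σ_y = 678.0 → σ = 160 MPa, n = 4.23
  silicon carbide: E = 421.0, α = 4.12, σ_y = 461.3 → σ = 150 MPa, n = 3.07
The minimum is bronze at n = 1.57.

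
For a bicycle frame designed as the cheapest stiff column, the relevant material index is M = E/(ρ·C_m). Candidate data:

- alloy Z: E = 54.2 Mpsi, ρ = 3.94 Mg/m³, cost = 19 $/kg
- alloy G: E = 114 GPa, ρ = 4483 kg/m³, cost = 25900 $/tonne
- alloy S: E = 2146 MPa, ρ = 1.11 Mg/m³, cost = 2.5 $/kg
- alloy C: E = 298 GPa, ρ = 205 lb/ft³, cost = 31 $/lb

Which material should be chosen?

alloy Z

Putting every candidate on a common basis:
  alloy Z: E = 373.7 GPa, ρ = 3940 kg/m³, cost = 19.00 $/kg
  alloy G: E = 114.0 GPa, ρ = 4483 kg/m³, cost = 25.90 $/kg
  alloy S: E = 2.146 GPa, ρ = 1110 kg/m³, cost = 2.500 $/kg
  alloy C: E = 298.0 GPa, ρ = 3284 kg/m³, cost = 68.34 $/kg
  alloy Z: M = 4.99 MN·m per $
  alloy C: M = 1.33 MN·m per $
  alloy G: M = 0.982 MN·m per $
  alloy S: M = 0.773 MN·m per $
Highest index: alloy Z.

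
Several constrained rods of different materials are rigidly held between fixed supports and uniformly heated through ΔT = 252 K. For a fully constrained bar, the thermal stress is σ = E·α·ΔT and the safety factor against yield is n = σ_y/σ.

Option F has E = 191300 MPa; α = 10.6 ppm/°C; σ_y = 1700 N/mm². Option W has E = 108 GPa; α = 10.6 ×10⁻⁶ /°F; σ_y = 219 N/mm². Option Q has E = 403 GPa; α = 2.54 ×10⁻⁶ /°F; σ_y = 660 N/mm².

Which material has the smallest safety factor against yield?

Per material, after unit conversion:
  option F: E = 191.3, α = 10.6, σ_y = 1700 → σ = 511 MPa, n = 3.33
  option W: E = 108.0, α = 19.1, σ_y = 219.0 → σ = 519 MPa, n = 0.422
  option Q: E = 403.0, α = 4.57, σ_y = 660.0 → σ = 464 MPa, n = 1.42
Smallest n: option W with n = 0.422.

option W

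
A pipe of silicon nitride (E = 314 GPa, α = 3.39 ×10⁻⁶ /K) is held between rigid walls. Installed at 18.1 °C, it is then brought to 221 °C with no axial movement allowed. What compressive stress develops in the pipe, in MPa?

216 MPa

ΔT = 202.9 K. Constrained thermal stress σ = E·α·ΔT = 314.0×10³ MPa × 3.39×10⁻⁶ × 202.9 = 216 MPa (compressive).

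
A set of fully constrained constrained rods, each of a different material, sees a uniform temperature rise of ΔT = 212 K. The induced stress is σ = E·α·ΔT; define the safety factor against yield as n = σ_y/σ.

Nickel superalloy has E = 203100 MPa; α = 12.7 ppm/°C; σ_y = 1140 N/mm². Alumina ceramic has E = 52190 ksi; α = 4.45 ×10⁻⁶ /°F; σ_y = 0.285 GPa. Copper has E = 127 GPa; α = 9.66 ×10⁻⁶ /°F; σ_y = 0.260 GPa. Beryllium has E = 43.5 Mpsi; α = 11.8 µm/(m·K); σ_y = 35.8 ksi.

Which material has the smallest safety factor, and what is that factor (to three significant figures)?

With everything in SI (GPa, ×10⁻⁶/K, MPa):
  nickel superalloy: E = 203.1, α = 12.7, σ_y = 1140 → σ = 547 MPa, n = 2.08
  alumina ceramic: E = 359.8, α = 8.01, σ_y = 285.0 → σ = 611 MPa, n = 0.466
  copper: E = 127.0, α = 17.4, σ_y = 260.0 → σ = 468 MPa, n = 0.555
  beryllium: E = 299.9, α = 11.8, σ_y = 246.8 → σ = 750 MPa, n = 0.329
The minimum is beryllium at n = 0.329.

beryllium, n = 0.329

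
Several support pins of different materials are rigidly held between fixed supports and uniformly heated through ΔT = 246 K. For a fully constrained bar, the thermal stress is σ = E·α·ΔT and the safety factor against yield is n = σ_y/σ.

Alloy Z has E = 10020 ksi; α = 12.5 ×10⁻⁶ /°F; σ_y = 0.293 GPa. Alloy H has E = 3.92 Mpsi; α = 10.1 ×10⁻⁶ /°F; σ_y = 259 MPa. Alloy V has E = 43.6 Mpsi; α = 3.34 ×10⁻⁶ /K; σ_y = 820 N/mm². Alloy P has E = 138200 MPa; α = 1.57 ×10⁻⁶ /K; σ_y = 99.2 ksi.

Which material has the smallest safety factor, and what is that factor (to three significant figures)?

alloy Z, n = 0.766

With everything in SI (GPa, ×10⁻⁶/K, MPa):
  alloy Z: E = 69.09, α = 22.5, σ_y = 293.0 → σ = 382 MPa, n = 0.766
  alloy H: E = 27.03, α = 18.2, σ_y = 259.0 → σ = 121 MPa, n = 2.14
  alloy V: E = 300.6, α = 3.34, σ_y = 820.0 → σ = 247 MPa, n = 3.32
  alloy P: E = 138.2, α = 1.57, σ_y = 684.0 → σ = 53.4 MPa, n = 12.8
The minimum is alloy Z at n = 0.766.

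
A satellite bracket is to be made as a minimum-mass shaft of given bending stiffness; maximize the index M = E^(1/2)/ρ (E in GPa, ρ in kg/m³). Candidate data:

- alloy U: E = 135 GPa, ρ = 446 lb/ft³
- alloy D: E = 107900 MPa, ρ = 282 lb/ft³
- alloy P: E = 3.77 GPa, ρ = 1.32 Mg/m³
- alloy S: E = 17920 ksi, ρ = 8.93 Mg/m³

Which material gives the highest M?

Putting every candidate on a common basis:
  alloy U: E = 135.0 GPa, ρ = 7144 kg/m³
  alloy D: E = 107.9 GPa, ρ = 4517 kg/m³
  alloy P: E = 3.770 GPa, ρ = 1320 kg/m³
  alloy S: E = 123.6 GPa, ρ = 8930 kg/m³
  alloy D: M = 2.30×10⁻³
  alloy U: M = 1.63×10⁻³
  alloy P: M = 1.47×10⁻³
  alloy S: M = 1.24×10⁻³
The maximum is for alloy D.

alloy D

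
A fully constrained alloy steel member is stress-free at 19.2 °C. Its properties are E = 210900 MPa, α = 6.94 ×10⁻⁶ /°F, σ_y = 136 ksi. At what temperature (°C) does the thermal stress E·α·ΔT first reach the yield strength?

E = 210900 MPa = 210.9 GPa.
α = 6.94×10⁻⁶/°F × 9/5 = 12.5×10⁻⁶/K.
σ_y = 136 ksi = 937.7 MPa.
E·α·ΔT = 937.7 MPa ⇒ ΔT = 937.7 / (210.9×10³ × 12.5×10⁻⁶) = 355.9 K.
T = 19.2 + 355.9 = 375.1 °C.

375 °C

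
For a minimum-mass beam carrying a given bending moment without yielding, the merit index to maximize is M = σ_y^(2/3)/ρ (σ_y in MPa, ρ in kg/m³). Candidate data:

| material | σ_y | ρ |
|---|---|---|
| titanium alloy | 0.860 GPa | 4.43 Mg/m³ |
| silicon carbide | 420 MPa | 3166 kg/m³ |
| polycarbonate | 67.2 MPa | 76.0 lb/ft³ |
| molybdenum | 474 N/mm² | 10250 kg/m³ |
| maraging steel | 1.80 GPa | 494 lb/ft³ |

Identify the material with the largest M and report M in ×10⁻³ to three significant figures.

titanium alloy, M = 20.4×10⁻³

Putting every candidate on a common basis:
  titanium alloy: σ_y = 860.0 MPa, ρ = 4430 kg/m³
  silicon carbide: σ_y = 420.0 MPa, ρ = 3166 kg/m³
  polycarbonate: σ_y = 67.20 MPa, ρ = 1217 kg/m³
  molybdenum: σ_y = 474.0 MPa, ρ = 10250 kg/m³
  maraging steel: σ_y = 1800 MPa, ρ = 7913 kg/m³
  titanium alloy: M = 20.4×10⁻³
  maraging steel: M = 18.7×10⁻³
  silicon carbide: M = 17.7×10⁻³
  polycarbonate: M = 13.6×10⁻³
  molybdenum: M = 5.93×10⁻³
Titanium alloy has the largest M.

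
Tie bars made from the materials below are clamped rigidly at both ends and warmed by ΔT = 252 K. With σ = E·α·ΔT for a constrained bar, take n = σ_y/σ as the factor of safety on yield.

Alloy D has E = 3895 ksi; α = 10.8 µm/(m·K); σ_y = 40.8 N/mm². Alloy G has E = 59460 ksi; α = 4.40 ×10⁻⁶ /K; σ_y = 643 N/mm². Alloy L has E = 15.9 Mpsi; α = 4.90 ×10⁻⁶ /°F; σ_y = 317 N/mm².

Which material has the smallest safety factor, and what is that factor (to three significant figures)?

alloy D, n = 0.558

In consistent units (E in GPa, α in ×10⁻⁶/K, σ_y in MPa):
  alloy D: E = 26.86, α = 10.8, σ_y = 40.80 → σ = 73.1 MPa, n = 0.558
  alloy G: E = 410.0, α = 4.40, σ_y = 643.0 → σ = 455 MPa, n = 1.41
  alloy L: E = 109.6, α = 8.82, σ_y = 317.0 → σ = 244 MPa, n = 1.30
The minimum is alloy D at n = 0.558.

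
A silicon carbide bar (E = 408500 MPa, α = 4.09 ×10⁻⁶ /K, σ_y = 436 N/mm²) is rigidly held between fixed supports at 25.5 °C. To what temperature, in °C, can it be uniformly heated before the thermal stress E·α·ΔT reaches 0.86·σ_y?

250 °C

E = 408500 MPa = 408.5 GPa.
σ_y = 436 N/mm² = 436.0 MPa.
E·α·ΔT = 375.0 MPa ⇒ ΔT = 375.0 / (408.5×10³ × 4.09×10⁻⁶) = 224.4 K.
T = 25.5 + 224.4 = 249.9 °C.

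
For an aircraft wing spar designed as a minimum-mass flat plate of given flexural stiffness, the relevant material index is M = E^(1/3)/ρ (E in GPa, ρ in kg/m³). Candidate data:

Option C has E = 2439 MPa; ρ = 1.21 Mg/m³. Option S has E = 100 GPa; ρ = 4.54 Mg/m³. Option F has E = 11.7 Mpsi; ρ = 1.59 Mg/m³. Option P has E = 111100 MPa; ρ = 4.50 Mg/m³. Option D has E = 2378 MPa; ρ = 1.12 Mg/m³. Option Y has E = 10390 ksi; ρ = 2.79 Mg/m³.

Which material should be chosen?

In SI units:
  option C: E = 2.439 GPa, ρ = 1210 kg/m³
  option S: E = 100.0 GPa, ρ = 4540 kg/m³
  option F: E = 80.67 GPa, ρ = 1590 kg/m³
  option P: E = 111.1 GPa, ρ = 4500 kg/m³
  option D: E = 2.378 GPa, ρ = 1120 kg/m³
  option Y: E = 71.64 GPa, ρ = 2790 kg/m³
  option F: M = 2.72×10⁻³
  option Y: M = 1.49×10⁻³
  option D: M = 1.19×10⁻³
  option C: M = 1.11×10⁻³
  option P: M = 1.07×10⁻³
  option S: M = 1.02×10⁻³
Option F has the largest M.

option F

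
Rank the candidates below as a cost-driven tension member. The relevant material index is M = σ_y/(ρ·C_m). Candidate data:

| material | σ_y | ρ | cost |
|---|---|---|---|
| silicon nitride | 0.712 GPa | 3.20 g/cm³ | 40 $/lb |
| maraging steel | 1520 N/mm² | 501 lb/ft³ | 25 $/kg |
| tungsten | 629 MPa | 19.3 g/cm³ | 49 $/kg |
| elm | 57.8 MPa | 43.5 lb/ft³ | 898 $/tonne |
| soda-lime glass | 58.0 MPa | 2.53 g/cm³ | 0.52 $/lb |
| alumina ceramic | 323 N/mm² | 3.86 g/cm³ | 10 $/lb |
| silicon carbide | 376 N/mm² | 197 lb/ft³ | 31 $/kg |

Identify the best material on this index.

elm

After converting to SI:
  silicon nitride: σ_y = 712.0 MPa, ρ = 3200 kg/m³, cost = 88.18 $/kg
  maraging steel: σ_y = 1520 MPa, ρ = 8025 kg/m³, cost = 25.00 $/kg
  tungsten: σ_y = 629.0 MPa, ρ = 19300 kg/m³, cost = 49.00 $/kg
  elm: σ_y = 57.80 MPa, ρ = 696.8 kg/m³, cost = 0.8980 $/kg
  soda-lime glass: σ_y = 58.00 MPa, ρ = 2530 kg/m³, cost = 1.146 $/kg
  alumina ceramic: σ_y = 323.0 MPa, ρ = 3860 kg/m³, cost = 22.05 $/kg
  silicon carbide: σ_y = 376.0 MPa, ρ = 3156 kg/m³, cost = 31.00 $/kg
  elm: M = 92.4 kN·m per $
  soda-lime glass: M = 20.0 kN·m per $
  maraging steel: M = 7.58 kN·m per $
  silicon carbide: M = 3.84 kN·m per $
  alumina ceramic: M = 3.80 kN·m per $
  silicon nitride: M = 2.52 kN·m per $
  tungsten: M = 0.665 kN·m per $
Elm has the largest M.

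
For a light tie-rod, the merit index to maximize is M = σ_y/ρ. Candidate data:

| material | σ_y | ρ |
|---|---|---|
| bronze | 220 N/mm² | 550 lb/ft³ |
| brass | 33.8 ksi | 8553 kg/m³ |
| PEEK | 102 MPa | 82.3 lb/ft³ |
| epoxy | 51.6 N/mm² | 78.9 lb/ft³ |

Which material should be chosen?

Convert each candidate to consistent units, then evaluate M:
  bronze: σ_y = 220.0 MPa, ρ = 8810 kg/m³
  brass: σ_y = 233.0 MPa, ρ = 8553 kg/m³
  PEEK: σ_y = 102.0 MPa, ρ = 1318 kg/m³
  epoxy: σ_y = 51.60 MPa, ρ = 1264 kg/m³
  PEEK: M = 77.4 kN·m/kg
  epoxy: M = 40.8 kN·m/kg
  brass: M = 27.2 kN·m/kg
  bronze: M = 25.0 kN·m/kg
PEEK has the largest M.

PEEK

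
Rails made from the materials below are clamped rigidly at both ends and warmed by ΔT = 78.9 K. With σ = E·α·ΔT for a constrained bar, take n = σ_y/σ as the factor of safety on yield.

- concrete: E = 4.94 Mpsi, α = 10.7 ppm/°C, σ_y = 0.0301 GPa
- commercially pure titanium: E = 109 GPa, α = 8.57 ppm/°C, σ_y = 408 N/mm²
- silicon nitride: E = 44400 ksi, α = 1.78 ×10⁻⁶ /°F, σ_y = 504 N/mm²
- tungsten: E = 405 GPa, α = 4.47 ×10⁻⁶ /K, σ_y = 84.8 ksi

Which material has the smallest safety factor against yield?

concrete

Converting E to GPa, α to ×10⁻⁶/K, σ_y to MPa, then σ and n for each:
  concrete: E = 34.06, α = 10.7, σ_y = 30.10 → σ = 28.8 MPa, n = 1.05
  commercially pure titanium: E = 109.0, α = 8.57, σ_y = 408.0 → σ = 73.7 MPa, n = 5.54
  silicon nitride: E = 306.1, α = 3.20, σ_y = 504.0 → σ = 77.4 MPa, n = 6.51
  tungsten: E = 405.0, α = 4.47, σ_y = 584.7 → σ = 143 MPa, n = 4.09
Smallest n: concrete with n = 1.05.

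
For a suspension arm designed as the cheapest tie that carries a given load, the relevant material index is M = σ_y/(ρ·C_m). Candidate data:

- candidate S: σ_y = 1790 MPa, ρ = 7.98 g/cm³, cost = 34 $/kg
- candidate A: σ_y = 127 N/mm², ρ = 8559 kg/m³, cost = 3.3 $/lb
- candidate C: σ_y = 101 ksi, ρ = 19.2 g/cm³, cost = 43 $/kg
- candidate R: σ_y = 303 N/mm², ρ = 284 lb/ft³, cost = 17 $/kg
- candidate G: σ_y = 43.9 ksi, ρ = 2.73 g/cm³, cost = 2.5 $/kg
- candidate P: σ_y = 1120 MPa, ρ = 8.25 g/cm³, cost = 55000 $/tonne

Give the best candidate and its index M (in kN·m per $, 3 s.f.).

candidate G, M = 44.3 kN·m per $

Convert each candidate to consistent units, then evaluate M:
  candidate S: σ_y = 1790 MPa, ρ = 7980 kg/m³, cost = 34.00 $/kg
  candidate A: σ_y = 127.0 MPa, ρ = 8559 kg/m³, cost = 7.275 $/kg
  candidate C: σ_y = 696.4 MPa, ρ = 19200 kg/m³, cost = 43.00 $/kg
  candidate R: σ_y = 303.0 MPa, ρ = 4549 kg/m³, cost = 17.00 $/kg
  candidate G: σ_y = 302.7 MPa, ρ = 2730 kg/m³, cost = 2.500 $/kg
  candidate P: σ_y = 1120 MPa, ρ = 8250 kg/m³, cost = 55.00 $/kg
  candidate G: M = 44.3 kN·m per $
  candidate S: M = 6.60 kN·m per $
  candidate R: M = 3.92 kN·m per $
  candidate P: M = 2.47 kN·m per $
  candidate A: M = 2.04 kN·m per $
  candidate C: M = 0.843 kN·m per $
Highest index: candidate G.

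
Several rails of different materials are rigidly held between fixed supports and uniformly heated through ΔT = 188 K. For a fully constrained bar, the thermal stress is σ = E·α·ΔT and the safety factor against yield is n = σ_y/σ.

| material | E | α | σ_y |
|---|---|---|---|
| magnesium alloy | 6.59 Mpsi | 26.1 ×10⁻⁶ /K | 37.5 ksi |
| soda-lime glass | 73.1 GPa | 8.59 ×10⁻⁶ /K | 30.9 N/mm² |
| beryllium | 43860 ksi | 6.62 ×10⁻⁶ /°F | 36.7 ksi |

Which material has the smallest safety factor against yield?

soda-lime glass

Per material, after unit conversion:
  magnesium alloy: E = 45.44, α = 26.1, σ_y = 258.6 → σ = 223 MPa, n = 1.16
  soda-lime glass: E = 73.10, α = 8.59, σ_y = 30.90 → σ = 118 MPa, n = 0.262
  beryllium: E = 302.4, α = 11.9, σ_y = 253.0 → σ = 677 MPa, n = 0.374
The minimum is soda-lime glass at n = 0.262.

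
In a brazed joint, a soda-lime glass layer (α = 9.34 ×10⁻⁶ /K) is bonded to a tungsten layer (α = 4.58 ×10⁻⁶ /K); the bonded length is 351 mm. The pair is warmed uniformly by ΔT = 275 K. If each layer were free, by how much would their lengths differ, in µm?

459 µm

Δα = |9.34 − 4.58|×10⁻⁶/K = 4.76×10⁻⁶/K.
ΔL_mismatch = Δα·L·ΔT = 4.76×10⁻⁶ × 351.0 mm × 275.0 K = 459 µm.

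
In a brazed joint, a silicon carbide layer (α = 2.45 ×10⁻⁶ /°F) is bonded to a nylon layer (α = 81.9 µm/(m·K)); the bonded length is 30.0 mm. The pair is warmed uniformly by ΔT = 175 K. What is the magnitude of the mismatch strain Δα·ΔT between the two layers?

0.0136

silicon carbide: α = 2.45×10⁻⁶/°F × 9/5 = 4.41×10⁻⁶/K.
Δα = |4.41 − 81.9|×10⁻⁶/K = 77.5×10⁻⁶/K.
Mismatch strain = Δα·ΔT = 77.5×10⁻⁶ × 175.0 = 0.0136.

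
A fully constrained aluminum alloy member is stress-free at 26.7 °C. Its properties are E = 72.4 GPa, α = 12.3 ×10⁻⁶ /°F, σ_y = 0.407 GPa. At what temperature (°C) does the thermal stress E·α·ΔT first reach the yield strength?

α = 12.3×10⁻⁶/°F × 9/5 = 22.1×10⁻⁶/K.
σ_y = 0.407 GPa = 407.0 MPa.
E·α·ΔT = 407.0 MPa ⇒ ΔT = 407.0 / (72.40×10³ × 22.1×10⁻⁶) = 253.9 K.
T = 26.7 + 253.9 = 280.6 °C.

281 °C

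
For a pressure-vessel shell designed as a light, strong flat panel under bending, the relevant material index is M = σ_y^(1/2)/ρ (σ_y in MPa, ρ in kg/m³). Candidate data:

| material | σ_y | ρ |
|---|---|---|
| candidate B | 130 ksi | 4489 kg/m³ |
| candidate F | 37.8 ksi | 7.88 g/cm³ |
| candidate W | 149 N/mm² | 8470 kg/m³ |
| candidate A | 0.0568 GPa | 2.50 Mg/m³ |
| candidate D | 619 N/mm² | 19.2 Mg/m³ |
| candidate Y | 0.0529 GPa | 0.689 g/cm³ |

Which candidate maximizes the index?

candidate Y

After converting to SI:
  candidate B: σ_y = 896.3 MPa, ρ = 4489 kg/m³
  candidate F: σ_y = 260.6 MPa, ρ = 7880 kg/m³
  candidate W: σ_y = 149.0 MPa, ρ = 8470 kg/m³
  candidate A: σ_y = 56.80 MPa, ρ = 2500 kg/m³
  candidate D: σ_y = 619.0 MPa, ρ = 19200 kg/m³
  candidate Y: σ_y = 52.90 MPa, ρ = 689.0 kg/m³
  candidate Y: M = 10.6×10⁻³
  candidate B: M = 6.67×10⁻³
  candidate A: M = 3.01×10⁻³
  candidate F: M = 2.05×10⁻³
  candidate W: M = 1.44×10⁻³
  candidate D: M = 1.30×10⁻³
Candidate Y ranks first.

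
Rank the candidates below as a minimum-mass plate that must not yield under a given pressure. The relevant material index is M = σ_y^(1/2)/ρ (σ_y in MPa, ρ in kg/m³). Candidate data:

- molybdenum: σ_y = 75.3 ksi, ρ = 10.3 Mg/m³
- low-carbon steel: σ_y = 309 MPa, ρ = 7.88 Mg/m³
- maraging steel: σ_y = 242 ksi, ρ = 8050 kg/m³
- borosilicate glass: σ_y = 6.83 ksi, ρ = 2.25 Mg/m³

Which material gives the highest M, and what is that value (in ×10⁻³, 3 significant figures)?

maraging steel, M = 5.07×10⁻³

In SI units:
  molybdenum: σ_y = 519.2 MPa, ρ = 10300 kg/m³
  low-carbon steel: σ_y = 309.0 MPa, ρ = 7880 kg/m³
  maraging steel: σ_y = 1669 MPa, ρ = 8050 kg/m³
  borosilicate glass: σ_y = 47.09 MPa, ρ = 2250 kg/m³
  maraging steel: M = 5.07×10⁻³
  borosilicate glass: M = 3.05×10⁻³
  low-carbon steel: M = 2.23×10⁻³
  molybdenum: M = 2.21×10⁻³
Maraging steel has the largest M.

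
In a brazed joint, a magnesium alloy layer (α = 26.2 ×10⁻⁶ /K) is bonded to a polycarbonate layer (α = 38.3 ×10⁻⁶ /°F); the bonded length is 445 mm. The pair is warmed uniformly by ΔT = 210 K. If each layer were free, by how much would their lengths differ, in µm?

3990 µm

polycarbonate: α = 38.3×10⁻⁶/°F × 9/5 = 68.9×10⁻⁶/K.
Δα = |26.2 − 68.9|×10⁻⁶/K = 42.7×10⁻⁶/K.
ΔL_mismatch = Δα·L·ΔT = 42.7×10⁻⁶ × 445.0 mm × 210.0 K = 3990 µm.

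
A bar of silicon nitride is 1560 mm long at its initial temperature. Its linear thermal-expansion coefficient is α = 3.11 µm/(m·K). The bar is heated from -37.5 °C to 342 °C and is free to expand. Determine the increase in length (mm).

1.84 mm

ΔT = 342 − (-37.5) = 379.5 K.
ΔL = α·L₀·ΔT = 3.11×10⁻⁶ × 1560 mm × 379.5 K = 1.84 mm.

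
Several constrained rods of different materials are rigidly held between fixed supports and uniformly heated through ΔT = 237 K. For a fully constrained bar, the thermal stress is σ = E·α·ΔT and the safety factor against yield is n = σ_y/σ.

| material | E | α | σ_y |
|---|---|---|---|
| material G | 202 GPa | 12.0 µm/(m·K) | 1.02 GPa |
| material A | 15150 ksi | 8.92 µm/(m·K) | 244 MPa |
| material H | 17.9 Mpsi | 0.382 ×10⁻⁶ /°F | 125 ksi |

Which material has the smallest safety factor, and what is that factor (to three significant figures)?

material A, n = 1.10

Converting E to GPa, α to ×10⁻⁶/K, σ_y to MPa, then σ and n for each:
  material G: E = 202.0, α = 12.0, σ_y = 1020 → σ = 574 MPa, n = 1.78
  material A: E = 104.5, α = 8.92, σ_y = 244.0 → σ = 221 MPa, n = 1.10
  material H: E = 123.4, α = 0.688, σ_y = 861.8 → σ = 20.1 MPa, n = 42.9
The minimum is material A at n = 1.10.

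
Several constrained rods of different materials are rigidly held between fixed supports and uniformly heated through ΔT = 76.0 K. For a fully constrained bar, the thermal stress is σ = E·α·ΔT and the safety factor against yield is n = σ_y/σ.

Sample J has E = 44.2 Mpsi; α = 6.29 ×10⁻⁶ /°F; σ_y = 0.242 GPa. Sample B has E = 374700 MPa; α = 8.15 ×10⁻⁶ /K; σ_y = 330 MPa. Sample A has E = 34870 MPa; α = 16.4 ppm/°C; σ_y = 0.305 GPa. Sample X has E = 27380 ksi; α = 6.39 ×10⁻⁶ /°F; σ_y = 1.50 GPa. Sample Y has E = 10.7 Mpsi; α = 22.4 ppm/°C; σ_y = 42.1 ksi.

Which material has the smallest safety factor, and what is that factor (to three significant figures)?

In consistent units (E in GPa, α in ×10⁻⁶/K, σ_y in MPa):
  sample J: E = 304.7, α = 11.3, σ_y = 242.0 → σ = 262 MPa, n = 0.923
  sample B: E = 374.7, α = 8.15, σ_y = 330.0 → σ = 232 MPa, n = 1.42
  sample A: E = 34.87, α = 16.4, σ_y = 305.0 → σ = 43.5 MPa, n = 7.02
  sample X: E = 188.8, α = 11.5, σ_y = 1500 → σ = 165 MPa, n = 9.09
  sample Y: E = 73.77, α = 22.4, σ_y = 290.3 → σ = 126 MPa, n = 2.31
Smallest n: sample J with n = 0.923.

sample J, n = 0.923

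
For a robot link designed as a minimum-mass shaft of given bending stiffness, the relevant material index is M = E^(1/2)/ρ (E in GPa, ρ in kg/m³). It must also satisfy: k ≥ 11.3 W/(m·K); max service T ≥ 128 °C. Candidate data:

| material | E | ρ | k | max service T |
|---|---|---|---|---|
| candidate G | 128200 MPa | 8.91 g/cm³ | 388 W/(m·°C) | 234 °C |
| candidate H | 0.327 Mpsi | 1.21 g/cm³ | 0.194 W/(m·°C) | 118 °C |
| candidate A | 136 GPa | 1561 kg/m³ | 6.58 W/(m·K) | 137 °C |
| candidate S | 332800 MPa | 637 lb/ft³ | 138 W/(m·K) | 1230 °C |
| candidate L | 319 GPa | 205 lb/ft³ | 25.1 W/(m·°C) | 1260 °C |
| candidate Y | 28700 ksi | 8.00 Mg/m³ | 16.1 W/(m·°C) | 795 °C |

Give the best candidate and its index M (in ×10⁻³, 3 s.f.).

Screen on constraints: k ≥ 11.3 W/(m·K); max service T ≥ 128 °C. Survivors: candidate G, candidate S, candidate L, candidate Y.
In SI units:
  candidate G: E = 128.2 GPa, ρ = 8910 kg/m³
  candidate S: E = 332.8 GPa, ρ = 10200 kg/m³
  candidate L: E = 319.0 GPa, ρ = 3284 kg/m³
  candidate Y: E = 197.9 GPa, ρ = 8000 kg/m³
  candidate L: M = 5.44×10⁻³
  candidate S: M = 1.79×10⁻³
  candidate Y: M = 1.76×10⁻³
  candidate G: M = 1.27×10⁻³
Candidate L ranks first.

candidate L, M = 5.44×10⁻³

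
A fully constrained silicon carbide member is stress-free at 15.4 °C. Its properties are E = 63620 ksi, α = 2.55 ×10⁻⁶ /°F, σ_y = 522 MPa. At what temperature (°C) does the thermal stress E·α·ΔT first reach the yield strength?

275 °C

E = 63620 ksi = 438.6 GPa.
α = 2.55×10⁻⁶/°F × 9/5 = 4.59×10⁻⁶/K.
E·α·ΔT = 522.0 MPa ⇒ ΔT = 522.0 / (438.6×10³ × 4.59×10⁻⁶) = 259.3 K.
T = 15.4 + 259.3 = 274.7 °C.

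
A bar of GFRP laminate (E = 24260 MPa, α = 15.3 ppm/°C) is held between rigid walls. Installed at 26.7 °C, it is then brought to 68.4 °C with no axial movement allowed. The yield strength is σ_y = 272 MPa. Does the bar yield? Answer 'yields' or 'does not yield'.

E = 24260 MPa = 24.26 GPa.
ΔT = 41.70 K. Constrained thermal stress σ = E·α·ΔT = 24.26×10³ MPa × 15.3×10⁻⁶ × 41.70 = 15.5 MPa (compressive).
Compare to σ_y = 272 MPa: σ < σ_y, so it does not yield.

does not yield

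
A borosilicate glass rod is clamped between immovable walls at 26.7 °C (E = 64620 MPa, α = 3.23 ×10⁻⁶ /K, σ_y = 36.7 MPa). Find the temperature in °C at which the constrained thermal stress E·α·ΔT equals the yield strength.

E = 64620 MPa = 64.62 GPa.
E·α·ΔT = 36.70 MPa ⇒ ΔT = 36.70 / (64.62×10³ × 3.23×10⁻⁶) = 175.8 K.
T = 26.7 + 175.8 = 202.5 °C.

203 °C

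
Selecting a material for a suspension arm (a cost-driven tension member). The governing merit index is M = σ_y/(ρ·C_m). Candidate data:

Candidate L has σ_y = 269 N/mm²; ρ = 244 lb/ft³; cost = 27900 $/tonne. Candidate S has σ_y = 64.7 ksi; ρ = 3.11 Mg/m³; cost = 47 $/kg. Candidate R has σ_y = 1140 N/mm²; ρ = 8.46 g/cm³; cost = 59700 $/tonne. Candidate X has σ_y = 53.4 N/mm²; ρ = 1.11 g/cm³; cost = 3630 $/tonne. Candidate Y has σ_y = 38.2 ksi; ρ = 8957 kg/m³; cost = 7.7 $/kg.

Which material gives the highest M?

candidate X

After converting to SI:
  candidate L: σ_y = 269.0 MPa, ρ = 3909 kg/m³, cost = 27.90 $/kg
  candidate S: σ_y = 446.1 MPa, ρ = 3110 kg/m³, cost = 47.00 $/kg
  candidate R: σ_y = 1140 MPa, ρ = 8460 kg/m³, cost = 59.70 $/kg
  candidate X: σ_y = 53.40 MPa, ρ = 1110 kg/m³, cost = 3.630 $/kg
  candidate Y: σ_y = 263.4 MPa, ρ = 8957 kg/m³, cost = 7.700 $/kg
  candidate X: M = 13.3 kN·m per $
  candidate Y: M = 3.82 kN·m per $
  candidate S: M = 3.05 kN·m per $
  candidate L: M = 2.47 kN·m per $
  candidate R: M = 2.26 kN·m per $
Highest index: candidate X.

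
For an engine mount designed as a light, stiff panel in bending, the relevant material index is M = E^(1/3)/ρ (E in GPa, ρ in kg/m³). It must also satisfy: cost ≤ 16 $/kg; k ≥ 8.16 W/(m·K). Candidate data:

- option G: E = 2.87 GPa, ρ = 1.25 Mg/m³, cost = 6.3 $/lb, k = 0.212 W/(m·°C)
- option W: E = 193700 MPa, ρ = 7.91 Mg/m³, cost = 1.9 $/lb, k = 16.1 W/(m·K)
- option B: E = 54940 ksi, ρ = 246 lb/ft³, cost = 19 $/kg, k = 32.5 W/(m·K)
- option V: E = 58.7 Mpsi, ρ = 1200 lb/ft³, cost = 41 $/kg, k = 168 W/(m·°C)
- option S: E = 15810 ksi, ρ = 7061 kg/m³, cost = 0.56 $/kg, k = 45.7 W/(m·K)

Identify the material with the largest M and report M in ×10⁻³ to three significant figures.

Screen on constraints: cost ≤ 16 $/kg; k ≥ 8.16 W/(m·K). Survivors: option W, option S.
Convert each candidate to consistent units, then evaluate M:
  option W: E = 193.7 GPa, ρ = 7910 kg/m³
  option S: E = 109.0 GPa, ρ = 7061 kg/m³
  option W: M = 0.731×10⁻³
  option S: M = 0.677×10⁻³
Option W has the largest M.

option W, M = 0.731×10⁻³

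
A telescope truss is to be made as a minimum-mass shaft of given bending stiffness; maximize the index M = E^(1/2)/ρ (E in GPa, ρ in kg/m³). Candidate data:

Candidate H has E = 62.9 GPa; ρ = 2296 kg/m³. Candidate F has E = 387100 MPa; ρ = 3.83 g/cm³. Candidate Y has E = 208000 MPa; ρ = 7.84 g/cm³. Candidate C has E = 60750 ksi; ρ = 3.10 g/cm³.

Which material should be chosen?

candidate C

Putting every candidate on a common basis:
  candidate H: E = 62.90 GPa, ρ = 2296 kg/m³
  candidate F: E = 387.1 GPa, ρ = 3830 kg/m³
  candidate Y: E = 208.0 GPa, ρ = 7840 kg/m³
  candidate C: E = 418.9 GPa, ρ = 3100 kg/m³
  candidate C: M = 6.60×10⁻³
  candidate F: M = 5.14×10⁻³
  candidate H: M = 3.45×10⁻³
  candidate Y: M = 1.84×10⁻³
The maximum is for candidate C.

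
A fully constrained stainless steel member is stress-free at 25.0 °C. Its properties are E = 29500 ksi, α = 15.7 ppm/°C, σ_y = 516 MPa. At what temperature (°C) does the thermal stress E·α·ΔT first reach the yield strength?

E = 29500 ksi = 203.4 GPa.
E·α·ΔT = 516.0 MPa ⇒ ΔT = 516.0 / (203.4×10³ × 15.7×10⁻⁶) = 161.6 K.
T = 25.0 + 161.6 = 186.6 °C.

187 °C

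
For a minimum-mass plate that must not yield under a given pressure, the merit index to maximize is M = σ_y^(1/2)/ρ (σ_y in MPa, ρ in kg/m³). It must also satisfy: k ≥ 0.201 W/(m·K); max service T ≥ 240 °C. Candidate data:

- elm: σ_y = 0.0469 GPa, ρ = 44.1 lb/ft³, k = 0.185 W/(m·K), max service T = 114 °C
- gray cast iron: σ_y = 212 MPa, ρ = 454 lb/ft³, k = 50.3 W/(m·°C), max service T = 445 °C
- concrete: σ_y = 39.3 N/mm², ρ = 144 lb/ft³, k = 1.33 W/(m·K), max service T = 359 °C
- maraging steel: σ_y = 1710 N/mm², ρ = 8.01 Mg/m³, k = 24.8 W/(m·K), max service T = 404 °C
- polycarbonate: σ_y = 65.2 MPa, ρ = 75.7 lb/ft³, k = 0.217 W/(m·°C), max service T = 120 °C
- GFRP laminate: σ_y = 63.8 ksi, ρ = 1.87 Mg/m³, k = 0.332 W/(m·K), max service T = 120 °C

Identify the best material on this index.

maraging steel

Screen on constraints: k ≥ 0.201 W/(m·K); max service T ≥ 240 °C. Survivors: gray cast iron, concrete, maraging steel.
Normalizing units and computing the index:
  gray cast iron: σ_y = 212.0 MPa, ρ = 7272 kg/m³
  concrete: σ_y = 39.30 MPa, ρ = 2307 kg/m³
  maraging steel: σ_y = 1710 MPa, ρ = 8010 kg/m³
  maraging steel: M = 5.16×10⁻³
  concrete: M = 2.72×10⁻³
  gray cast iron: M = 2.00×10⁻³
The maximum is for maraging steel.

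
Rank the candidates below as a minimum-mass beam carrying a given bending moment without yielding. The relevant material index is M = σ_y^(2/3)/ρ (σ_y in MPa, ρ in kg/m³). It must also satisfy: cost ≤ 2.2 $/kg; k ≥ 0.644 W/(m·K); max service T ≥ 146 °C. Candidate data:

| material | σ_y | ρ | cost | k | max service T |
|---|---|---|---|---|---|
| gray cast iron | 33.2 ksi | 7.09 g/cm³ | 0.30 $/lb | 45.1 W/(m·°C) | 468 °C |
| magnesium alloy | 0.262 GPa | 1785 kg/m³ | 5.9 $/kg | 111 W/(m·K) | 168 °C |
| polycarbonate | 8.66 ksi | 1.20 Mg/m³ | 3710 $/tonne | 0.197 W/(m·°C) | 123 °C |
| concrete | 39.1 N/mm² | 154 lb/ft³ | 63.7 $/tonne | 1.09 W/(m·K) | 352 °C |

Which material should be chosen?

gray cast iron

Screen on constraints: cost ≤ 2.2 $/kg; k ≥ 0.644 W/(m·K); max service T ≥ 146 °C. Survivors: gray cast iron, concrete.
Normalizing units and computing the index:
  gray cast iron: σ_y = 228.9 MPa, ρ = 7090 kg/m³
  concrete: σ_y = 39.10 MPa, ρ = 2467 kg/m³
  gray cast iron: M = 5.28×10⁻³
  concrete: M = 4.67×10⁻³
Gray cast iron ranks first.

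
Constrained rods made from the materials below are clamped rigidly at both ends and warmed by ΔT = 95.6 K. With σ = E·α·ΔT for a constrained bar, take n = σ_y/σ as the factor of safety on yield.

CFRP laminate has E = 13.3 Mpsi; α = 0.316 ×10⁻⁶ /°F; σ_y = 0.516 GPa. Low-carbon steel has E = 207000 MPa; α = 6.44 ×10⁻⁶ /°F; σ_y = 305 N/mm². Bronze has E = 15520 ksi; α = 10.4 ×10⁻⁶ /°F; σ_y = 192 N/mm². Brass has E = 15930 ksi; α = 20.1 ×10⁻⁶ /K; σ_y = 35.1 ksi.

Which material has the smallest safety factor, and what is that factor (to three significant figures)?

Converting E to GPa, α to ×10⁻⁶/K, σ_y to MPa, then σ and n for each:
  CFRP laminate: E = 91.70, α = 0.569, σ_y = 516.0 → σ = 4.99 MPa, n = 103
  low-carbon steel: E = 207.0, α = 11.6, σ_y = 305.0 → σ = 229 MPa, n = 1.33
  bronze: E = 107.0, α = 18.7, σ_y = 192.0 → σ = 192 MPa, n = 1.00
  brass: E = 109.8, α = 20.1, σ_y = 242.0 → σ = 211 MPa, n = 1.15
Bronze has the lowest safety factor, n = 1.00.

bronze, n = 1.00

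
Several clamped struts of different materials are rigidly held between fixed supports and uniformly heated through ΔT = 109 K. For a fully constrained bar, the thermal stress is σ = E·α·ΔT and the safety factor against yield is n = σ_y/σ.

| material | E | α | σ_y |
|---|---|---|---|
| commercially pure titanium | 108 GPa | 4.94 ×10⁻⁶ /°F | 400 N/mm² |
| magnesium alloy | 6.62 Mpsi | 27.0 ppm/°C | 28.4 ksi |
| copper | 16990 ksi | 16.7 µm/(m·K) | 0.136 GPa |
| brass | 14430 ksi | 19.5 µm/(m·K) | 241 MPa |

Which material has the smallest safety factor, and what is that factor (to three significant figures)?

copper, n = 0.638

In consistent units (E in GPa, α in ×10⁻⁶/K, σ_y in MPa):
  commercially pure titanium: E = 108.0, α = 8.89, σ_y = 400.0 → σ = 105 MPa, n = 3.82
  magnesium alloy: E = 45.64, α = 27.0, σ_y = 195.8 → σ = 134 MPa, n = 1.46
  copper: E = 117.1, α = 16.7, σ_y = 136.0 → σ = 213 MPa, n = 0.638
  brass: E = 99.49, α = 19.5, σ_y = 241.0 → σ = 211 MPa, n = 1.14
Copper has the lowest safety factor, n = 0.638.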